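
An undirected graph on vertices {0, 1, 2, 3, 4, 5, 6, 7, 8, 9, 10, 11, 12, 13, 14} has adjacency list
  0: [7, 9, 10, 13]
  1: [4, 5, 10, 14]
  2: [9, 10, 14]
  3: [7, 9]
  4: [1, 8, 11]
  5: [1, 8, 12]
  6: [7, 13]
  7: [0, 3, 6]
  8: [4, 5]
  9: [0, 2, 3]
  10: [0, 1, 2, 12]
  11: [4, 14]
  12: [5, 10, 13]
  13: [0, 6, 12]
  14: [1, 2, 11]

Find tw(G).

A width-3 tree decomposition is:
Bags: B1 = {3, 6, 7, 13}  B2 = {0, 3, 7, 13}  B3 = {0, 3, 9, 13}  B4 = {0, 9, 12, 13}  B5 = {0, 9, 10, 12}  B6 = {2, 9, 10, 12}  B7 = {2, 5, 10, 12}  B8 = {1, 2, 5, 10}  B9 = {1, 2, 5, 14}  B10 = {1, 5, 8, 14}  B11 = {1, 4, 8, 14}  B12 = {4, 8, 11, 14}
Tree: B1–B2, B2–B3, B3–B4, B4–B5, B5–B6, B6–B7, B7–B8, B8–B9, B9–B10, B10–B11, B11–B12
The largest bag has 4 vertices, giving width 3; this decomposition certifies tw(G) ≤ 3. For the lower bound: the 4 vertex sets {3,6,7}, {13}, {0}, {2,9,10,12} are disjoint, each induces a connected subgraph, and every pair is joined by at least one edge of G. Contracting each set to a single vertex therefore yields K_{4} as a minor, and since treewidth is minor-monotone, tw(G) ≥ tw(K_{4}) = 3. Combining the bounds, tw(G) = 3.

3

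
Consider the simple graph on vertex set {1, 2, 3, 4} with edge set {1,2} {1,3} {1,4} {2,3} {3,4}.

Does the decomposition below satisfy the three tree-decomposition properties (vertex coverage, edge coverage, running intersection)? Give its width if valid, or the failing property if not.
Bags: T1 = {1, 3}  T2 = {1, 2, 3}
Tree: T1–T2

No — vertex 4 appears in no bag.

A tree decomposition must satisfy three properties: every vertex lies in some bag; for every edge, both endpoints lie together in some bag; and for every vertex, the bags containing it form a connected subtree. Here vertex 4 appears in no bag, so the decomposition is invalid.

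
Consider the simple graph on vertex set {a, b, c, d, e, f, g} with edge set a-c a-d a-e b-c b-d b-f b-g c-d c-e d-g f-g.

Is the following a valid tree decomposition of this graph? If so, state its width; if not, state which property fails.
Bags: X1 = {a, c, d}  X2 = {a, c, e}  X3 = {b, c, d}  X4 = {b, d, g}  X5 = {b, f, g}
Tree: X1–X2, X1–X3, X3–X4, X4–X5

Every vertex of G appears in some bag (union = {a, b, c, d, e, f, g}); every edge is covered by a bag; and for each vertex v the set of bags containing v is connected in the bag tree. The decomposition is therefore valid. The largest bag has 3 vertices, so the width is 2.

Yes; width 2.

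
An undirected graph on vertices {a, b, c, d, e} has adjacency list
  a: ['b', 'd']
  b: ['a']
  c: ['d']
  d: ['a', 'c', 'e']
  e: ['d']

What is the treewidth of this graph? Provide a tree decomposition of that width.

The largest bag has 2 vertices, giving width 1; this decomposition certifies tw(G) ≤ 1. Since G has at least one edge (e.g. d–a), it is not an edgeless graph, so tw(G) ≥ 1. Hence tw(G) = 1 exactly.

Treewidth 1.
Bags: B1 = {a, d}  B2 = {c, d}  B3 = {d, e}  B4 = {a, b}
Tree: B1–B2, B2–B3, B1–B4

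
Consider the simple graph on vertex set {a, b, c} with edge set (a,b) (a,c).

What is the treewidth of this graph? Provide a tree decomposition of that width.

The largest bag has 2 vertices, giving width 1; this decomposition certifies tw(G) ≤ 1. G has an edge, so its treewidth is at least 1. The upper and lower bounds meet at 1, so that is the treewidth.

Treewidth 1.
One such decomposition:
Bags: B1 = {a, c}  B2 = {a, b}
Tree: B1–B2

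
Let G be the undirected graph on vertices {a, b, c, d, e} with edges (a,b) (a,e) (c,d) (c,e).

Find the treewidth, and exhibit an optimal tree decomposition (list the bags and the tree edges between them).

The largest bag has 2 vertices, giving width 1; this decomposition certifies tw(G) ≤ 1. Since G has at least one edge (e.g. e–c), it is not an edgeless graph, so tw(G) ≥ 1. The upper and lower bounds meet at 1, so that is the treewidth.

Treewidth 1.
One such decomposition:
Bags: B1 = {c, e}  B2 = {a, e}  B3 = {c, d}  B4 = {a, b}
Tree: B1–B2, B1–B3, B2–B4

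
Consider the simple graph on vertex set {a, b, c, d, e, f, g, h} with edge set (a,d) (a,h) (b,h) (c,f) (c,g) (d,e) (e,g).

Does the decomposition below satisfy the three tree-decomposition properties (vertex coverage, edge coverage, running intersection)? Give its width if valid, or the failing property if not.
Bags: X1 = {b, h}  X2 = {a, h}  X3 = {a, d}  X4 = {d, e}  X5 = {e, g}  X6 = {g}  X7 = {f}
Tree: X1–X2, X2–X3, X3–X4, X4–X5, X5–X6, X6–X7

No — vertex c appears in no bag.

A tree decomposition must satisfy three properties: every vertex lies in some bag; for every edge, both endpoints lie together in some bag; and for every vertex, the bags containing it form a connected subtree. Here vertex c appears in no bag, so the decomposition is invalid.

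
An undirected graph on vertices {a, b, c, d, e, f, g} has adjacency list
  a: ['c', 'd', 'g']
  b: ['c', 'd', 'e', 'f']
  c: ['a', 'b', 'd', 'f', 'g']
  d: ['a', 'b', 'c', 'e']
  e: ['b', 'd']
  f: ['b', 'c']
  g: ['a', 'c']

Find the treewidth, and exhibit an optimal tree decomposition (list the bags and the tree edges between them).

Each bag holds 3 vertices, so the decomposition has width 2, which upper-bounds the treewidth. For the lower bound, the 3 vertices {b, d, e} are pairwise adjacent, and any tree decomposition puts a clique entirely inside one bag — forcing width ≥ 2. The upper and lower bounds meet at 2, so that is the treewidth.

Treewidth 2.
Bags: B1 = {a, c, d}  B2 = {a, c, g}  B3 = {b, c, d}  B4 = {b, d, e}  B5 = {b, c, f}
Tree: B1–B2, B1–B3, B3–B4, B3–B5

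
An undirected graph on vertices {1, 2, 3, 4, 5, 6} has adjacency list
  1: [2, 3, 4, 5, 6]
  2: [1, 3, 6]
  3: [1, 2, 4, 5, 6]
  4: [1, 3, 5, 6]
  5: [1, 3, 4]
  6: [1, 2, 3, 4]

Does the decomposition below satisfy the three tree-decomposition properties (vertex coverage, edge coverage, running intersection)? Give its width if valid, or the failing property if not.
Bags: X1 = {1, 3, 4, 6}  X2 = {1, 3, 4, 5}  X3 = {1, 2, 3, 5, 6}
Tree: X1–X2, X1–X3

A tree decomposition must satisfy three properties: every vertex lies in some bag; for every edge, both endpoints lie together in some bag; and for every vertex, the bags containing it form a connected subtree. Here bags containing vertex 5 are not connected in the tree, so the decomposition is invalid.

No — bags containing vertex 5 are not connected in the tree.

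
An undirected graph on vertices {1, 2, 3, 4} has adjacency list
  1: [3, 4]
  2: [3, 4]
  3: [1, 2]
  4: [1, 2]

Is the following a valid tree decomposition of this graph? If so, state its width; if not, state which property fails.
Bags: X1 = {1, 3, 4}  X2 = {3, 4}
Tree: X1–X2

No — vertex 2 appears in no bag.

A tree decomposition must satisfy three properties: every vertex lies in some bag; for every edge, both endpoints lie together in some bag; and for every vertex, the bags containing it form a connected subtree. Here vertex 2 appears in no bag, so the decomposition is invalid.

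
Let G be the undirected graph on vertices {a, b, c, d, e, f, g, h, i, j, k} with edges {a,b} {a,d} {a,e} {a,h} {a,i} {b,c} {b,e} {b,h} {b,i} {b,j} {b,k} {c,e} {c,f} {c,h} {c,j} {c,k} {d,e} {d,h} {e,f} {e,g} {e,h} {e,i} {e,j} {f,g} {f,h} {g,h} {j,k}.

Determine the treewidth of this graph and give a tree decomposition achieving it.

Every bag has size at most 4, so the width is 4 − 1 = 3 and tw(G) ≤ 3. Conversely, {b, c, e, j} is a clique of size 4, and the vertices of any clique must share a bag in every tree decomposition; so some bag has ≥ 4 vertices and tw(G) ≥ 3. The upper and lower bounds meet at 3, so that is the treewidth.

Treewidth 3.
One optimal decomposition is:
Bags: B1 = {b, c, e, j}  B2 = {b, c, e, h}  B3 = {a, b, e, h}  B4 = {b, c, j, k}  B5 = {a, d, e, h}  B6 = {c, e, f, h}  B7 = {e, f, g, h}  B8 = {a, b, e, i}
Tree: B1–B2, B2–B3, B1–B4, B3–B5, B2–B6, B6–B7, B3–B8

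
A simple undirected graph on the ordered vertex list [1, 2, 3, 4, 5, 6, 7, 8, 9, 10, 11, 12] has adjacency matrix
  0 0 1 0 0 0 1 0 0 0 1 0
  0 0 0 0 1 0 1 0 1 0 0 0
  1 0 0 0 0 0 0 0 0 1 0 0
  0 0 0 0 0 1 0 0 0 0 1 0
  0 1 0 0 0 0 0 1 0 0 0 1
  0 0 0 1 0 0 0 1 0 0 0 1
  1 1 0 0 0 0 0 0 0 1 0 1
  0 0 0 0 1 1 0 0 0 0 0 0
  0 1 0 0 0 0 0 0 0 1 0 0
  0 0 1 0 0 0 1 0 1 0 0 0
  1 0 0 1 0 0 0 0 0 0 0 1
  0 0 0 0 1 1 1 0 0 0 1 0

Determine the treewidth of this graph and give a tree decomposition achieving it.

Every bag has size at most 4, so the width is 4 − 1 = 3 and tw(G) ≤ 3. For the lower bound: the 4 vertex sets {3,9,10}, {1}, {7}, {2,5,11,12} are disjoint, each induces a connected subgraph, and every pair is joined by at least one edge of G. Contracting each set to a single vertex therefore yields K_{4} as a minor, and since treewidth is minor-monotone, tw(G) ≥ tw(K_{4}) = 3. Therefore the treewidth is 3.

Treewidth 3.
Bags: B1 = {1, 3, 9, 10}  B2 = {1, 7, 9, 10}  B3 = {1, 2, 7, 9}  B4 = {1, 2, 7, 11}  B5 = {2, 7, 11, 12}  B6 = {2, 5, 11, 12}  B7 = {4, 5, 11, 12}  B8 = {4, 5, 6, 12}  B9 = {4, 5, 6, 8}
Tree: B1–B2, B2–B3, B3–B4, B4–B5, B5–B6, B6–B7, B7–B8, B8–B9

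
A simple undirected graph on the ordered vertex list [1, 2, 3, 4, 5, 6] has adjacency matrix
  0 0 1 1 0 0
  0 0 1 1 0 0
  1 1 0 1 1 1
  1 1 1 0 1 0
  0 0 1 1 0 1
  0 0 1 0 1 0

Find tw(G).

A width-2 tree decomposition is:
Bags: B1 = {1, 3, 4}  B2 = {2, 3, 4}  B3 = {3, 4, 5}  B4 = {3, 5, 6}
Tree: B1–B2, B2–B3, B3–B4
The largest bag has 3 vertices, giving width 2; this decomposition certifies tw(G) ≤ 2. On the other hand G contains the 3-clique {1, 3, 4}. A clique must lie in a single bag of any decomposition, so no decomposition can have width below 2. The upper and lower bounds meet at 2, so that is the treewidth.

2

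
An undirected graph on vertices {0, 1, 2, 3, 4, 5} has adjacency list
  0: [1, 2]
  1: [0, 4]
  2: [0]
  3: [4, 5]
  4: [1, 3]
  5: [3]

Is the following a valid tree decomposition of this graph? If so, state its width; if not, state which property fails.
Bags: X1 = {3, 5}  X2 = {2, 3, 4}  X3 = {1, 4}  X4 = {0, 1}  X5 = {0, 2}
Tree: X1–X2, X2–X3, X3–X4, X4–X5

No — bags containing vertex 2 are not connected in the tree.

A tree decomposition must satisfy three properties: every vertex lies in some bag; for every edge, both endpoints lie together in some bag; and for every vertex, the bags containing it form a connected subtree. Here bags containing vertex 2 are not connected in the tree, so the decomposition is invalid.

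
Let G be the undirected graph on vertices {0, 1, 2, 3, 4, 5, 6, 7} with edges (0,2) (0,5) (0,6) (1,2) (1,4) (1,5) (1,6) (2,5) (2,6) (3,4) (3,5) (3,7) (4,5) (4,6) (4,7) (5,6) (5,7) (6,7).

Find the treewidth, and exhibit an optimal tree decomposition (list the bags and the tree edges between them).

Treewidth 3.
One such decomposition:
Bags: B1 = {1, 4, 5, 6}  B2 = {4, 5, 6, 7}  B3 = {1, 2, 5, 6}  B4 = {3, 4, 5, 7}  B5 = {0, 2, 5, 6}
Tree: B1–B2, B1–B3, B2–B4, B3–B5

Every bag has size at most 4, so the width is 4 − 1 = 3 and tw(G) ≤ 3. Conversely, {3, 4, 5, 7} is a clique of size 4, and the vertices of any clique must share a bag in every tree decomposition; so some bag has ≥ 4 vertices and tw(G) ≥ 3. The upper and lower bounds meet at 3, so that is the treewidth.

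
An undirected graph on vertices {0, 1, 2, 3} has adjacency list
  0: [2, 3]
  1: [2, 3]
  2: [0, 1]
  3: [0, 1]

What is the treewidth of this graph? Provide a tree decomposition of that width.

Every bag has size at most 3, so the width is 3 − 1 = 2 and tw(G) ≤ 2. Since 3–1–2–0–3 is a cycle in G, G is not acyclic. Forests are exactly the graphs of treewidth ≤ 1, so tw(G) ≥ 2. The upper and lower bounds meet at 2, so that is the treewidth.

Treewidth 2.
One such decomposition:
Bags: B1 = {1, 2, 3}  B2 = {0, 2, 3}
Tree: B1–B2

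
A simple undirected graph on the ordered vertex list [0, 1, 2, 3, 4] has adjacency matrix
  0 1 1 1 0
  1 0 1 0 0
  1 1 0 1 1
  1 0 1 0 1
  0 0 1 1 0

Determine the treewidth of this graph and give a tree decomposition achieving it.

Treewidth 2.
Bags: B1 = {0, 2, 3}  B2 = {2, 3, 4}  B3 = {0, 1, 2}
Tree: B1–B2, B1–B3

The largest bag has 3 vertices, giving width 2; this decomposition certifies tw(G) ≤ 2. For the lower bound, the 3 vertices {0, 1, 2} are pairwise adjacent, and any tree decomposition puts a clique entirely inside one bag — forcing width ≥ 2. Hence tw(G) = 2 exactly.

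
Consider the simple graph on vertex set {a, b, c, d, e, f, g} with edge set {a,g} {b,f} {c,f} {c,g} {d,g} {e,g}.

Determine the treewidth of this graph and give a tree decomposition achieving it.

The largest bag has 2 vertices, giving width 1; this decomposition certifies tw(G) ≤ 1. G has an edge, so its treewidth is at least 1. Combining the bounds, tw(G) = 1.

Treewidth 1.
One such decomposition:
Bags: B1 = {a, g}  B2 = {c, g}  B3 = {d, g}  B4 = {c, f}  B5 = {e, g}  B6 = {b, f}
Tree: B1–B2, B2–B3, B2–B4, B3–B5, B4–B6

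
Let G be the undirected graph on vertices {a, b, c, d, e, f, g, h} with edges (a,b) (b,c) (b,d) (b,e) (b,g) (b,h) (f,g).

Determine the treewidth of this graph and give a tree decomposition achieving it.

Treewidth 1.
One optimal decomposition is:
Bags: B1 = {a, b}  B2 = {b, h}  B3 = {b, c}  B4 = {b, g}  B5 = {f, g}  B6 = {b, d}  B7 = {b, e}
Tree: B1–B2, B2–B3, B1–B4, B4–B5, B4–B6, B6–B7

Every bag has size at most 2, so the width is 2 − 1 = 1 and tw(G) ≤ 1. G has an edge, so its treewidth is at least 1. The upper and lower bounds meet at 1, so that is the treewidth.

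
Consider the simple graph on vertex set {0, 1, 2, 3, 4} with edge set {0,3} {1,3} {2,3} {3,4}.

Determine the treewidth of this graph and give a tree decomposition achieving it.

Treewidth 1.
One such decomposition:
Bags: B1 = {2, 3}  B2 = {1, 3}  B3 = {3, 4}  B4 = {0, 3}
Tree: B1–B2, B1–B3, B2–B4

Each bag holds 2 vertices, so the decomposition has width 1, which upper-bounds the treewidth. Since G has at least one edge (e.g. 2–3), it is not an edgeless graph, so tw(G) ≥ 1. Hence tw(G) = 1 exactly.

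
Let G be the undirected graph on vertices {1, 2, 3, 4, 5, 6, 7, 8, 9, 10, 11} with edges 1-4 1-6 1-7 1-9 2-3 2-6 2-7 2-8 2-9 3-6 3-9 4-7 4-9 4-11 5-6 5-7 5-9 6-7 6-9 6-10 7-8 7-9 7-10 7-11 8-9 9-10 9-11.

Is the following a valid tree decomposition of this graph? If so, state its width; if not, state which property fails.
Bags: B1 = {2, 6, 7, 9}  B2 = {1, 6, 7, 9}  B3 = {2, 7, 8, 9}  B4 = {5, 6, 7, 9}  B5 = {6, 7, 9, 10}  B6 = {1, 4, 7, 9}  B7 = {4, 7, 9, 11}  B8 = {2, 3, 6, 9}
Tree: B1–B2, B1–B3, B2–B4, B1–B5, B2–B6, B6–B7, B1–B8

Yes; width 3.

Vertex coverage: the bags together contain {1, 2, 3, 4, 5, 6, 7, 8, 9, 10, 11}, the full vertex set. Edge coverage: each edge of G has both endpoints in at least one bag. Running intersection: for every vertex, the bags containing it form a connected subtree. All three properties hold, so this is a valid tree decomposition of width max|bag| − 1 = 3, and hence tw(G) ≤ 3.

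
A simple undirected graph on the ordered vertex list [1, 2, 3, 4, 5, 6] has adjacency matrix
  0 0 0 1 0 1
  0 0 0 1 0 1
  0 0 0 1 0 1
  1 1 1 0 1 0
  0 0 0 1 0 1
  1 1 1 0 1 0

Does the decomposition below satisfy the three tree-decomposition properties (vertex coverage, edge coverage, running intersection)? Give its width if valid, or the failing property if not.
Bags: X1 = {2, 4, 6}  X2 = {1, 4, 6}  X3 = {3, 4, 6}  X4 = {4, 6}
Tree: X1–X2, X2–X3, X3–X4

A tree decomposition must satisfy three properties: every vertex lies in some bag; for every edge, both endpoints lie together in some bag; and for every vertex, the bags containing it form a connected subtree. Here vertex 5 appears in no bag, so the decomposition is invalid.

No — vertex 5 appears in no bag.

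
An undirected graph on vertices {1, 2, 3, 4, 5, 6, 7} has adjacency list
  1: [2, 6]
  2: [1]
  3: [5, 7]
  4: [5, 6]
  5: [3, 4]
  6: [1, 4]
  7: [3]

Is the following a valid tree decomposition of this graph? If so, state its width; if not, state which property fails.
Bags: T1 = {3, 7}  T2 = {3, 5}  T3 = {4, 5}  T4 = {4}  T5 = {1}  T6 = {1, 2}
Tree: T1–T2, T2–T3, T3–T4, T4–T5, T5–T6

No — vertex 6 appears in no bag.

A tree decomposition must satisfy three properties: every vertex lies in some bag; for every edge, both endpoints lie together in some bag; and for every vertex, the bags containing it form a connected subtree. Here vertex 6 appears in no bag, so the decomposition is invalid.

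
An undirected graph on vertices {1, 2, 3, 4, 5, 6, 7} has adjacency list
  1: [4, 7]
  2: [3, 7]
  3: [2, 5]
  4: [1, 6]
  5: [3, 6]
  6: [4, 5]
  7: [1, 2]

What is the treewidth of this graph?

A width-2 tree decomposition is:
Bags: B1 = {1, 4, 7}  B2 = {2, 4, 7}  B3 = {2, 3, 4}  B4 = {3, 4, 5}  B5 = {4, 5, 6}
Tree: B1–B2, B2–B3, B3–B4, B4–B5
Each bag holds 3 vertices, so the decomposition has width 2, which upper-bounds the treewidth. For the lower bound, G contains the cycle 4–1–7–2–3–5–6–4, so G is not a forest; only forests have treewidth ≤ 1, hence tw(G) ≥ 2. Hence tw(G) = 2 exactly.

2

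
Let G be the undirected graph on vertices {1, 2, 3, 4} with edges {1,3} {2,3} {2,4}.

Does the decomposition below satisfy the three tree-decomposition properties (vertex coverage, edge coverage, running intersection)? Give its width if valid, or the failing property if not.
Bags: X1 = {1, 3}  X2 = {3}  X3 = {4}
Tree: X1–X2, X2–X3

A tree decomposition must satisfy three properties: every vertex lies in some bag; for every edge, both endpoints lie together in some bag; and for every vertex, the bags containing it form a connected subtree. Here vertex 2 appears in no bag, so the decomposition is invalid.

No — vertex 2 appears in no bag.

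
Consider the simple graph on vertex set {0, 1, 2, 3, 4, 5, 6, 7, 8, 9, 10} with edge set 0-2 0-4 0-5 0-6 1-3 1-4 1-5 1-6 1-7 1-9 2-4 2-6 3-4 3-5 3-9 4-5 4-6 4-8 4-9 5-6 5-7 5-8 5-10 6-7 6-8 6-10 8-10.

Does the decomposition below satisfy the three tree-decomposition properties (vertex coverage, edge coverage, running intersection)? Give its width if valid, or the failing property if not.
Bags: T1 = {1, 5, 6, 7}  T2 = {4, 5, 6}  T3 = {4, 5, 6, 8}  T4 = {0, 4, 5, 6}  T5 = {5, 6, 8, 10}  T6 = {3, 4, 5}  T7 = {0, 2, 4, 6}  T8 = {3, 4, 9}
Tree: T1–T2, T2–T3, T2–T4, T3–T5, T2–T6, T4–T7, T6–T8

No — edge (1,4) lies in no bag.

A tree decomposition must satisfy three properties: every vertex lies in some bag; for every edge, both endpoints lie together in some bag; and for every vertex, the bags containing it form a connected subtree. Here edge (1,4) lies in no bag, so the decomposition is invalid.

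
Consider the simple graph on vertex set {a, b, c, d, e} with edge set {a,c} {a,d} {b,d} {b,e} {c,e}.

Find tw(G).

A width-2 tree decomposition is:
Bags: B1 = {a, c, d}  B2 = {c, d, e}  B3 = {b, d, e}
Tree: B1–B2, B2–B3
Each bag holds 3 vertices, so the decomposition has width 2, which upper-bounds the treewidth. Since d–a–c–e–b–d is a cycle in G, G is not acyclic. Forests are exactly the graphs of treewidth ≤ 1, so tw(G) ≥ 2. Combining the bounds, tw(G) = 2.

2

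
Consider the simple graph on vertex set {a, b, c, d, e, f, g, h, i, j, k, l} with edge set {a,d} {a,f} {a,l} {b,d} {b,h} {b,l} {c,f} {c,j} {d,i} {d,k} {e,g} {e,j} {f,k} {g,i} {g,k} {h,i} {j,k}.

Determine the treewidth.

A width-3 tree decomposition is:
Bags: B1 = {b, h, i, l}  B2 = {b, d, i, l}  B3 = {a, d, i, l}  B4 = {a, d, g, i}  B5 = {a, d, g, k}  B6 = {a, f, g, k}  B7 = {e, f, g, k}  B8 = {e, f, j, k}  B9 = {c, e, f, j}
Tree: B1–B2, B2–B3, B3–B4, B4–B5, B5–B6, B6–B7, B7–B8, B8–B9
Each bag holds 4 vertices, so the decomposition has width 3, which upper-bounds the treewidth. For the lower bound: the 4 vertex sets {b,h,l}, {i}, {d}, {a,f,g,k} are disjoint, each induces a connected subgraph, and every pair is joined by at least one edge of G. Contracting each set to a single vertex therefore yields K_{4} as a minor, and since treewidth is minor-monotone, tw(G) ≥ tw(K_{4}) = 3. Hence tw(G) = 3 exactly.

3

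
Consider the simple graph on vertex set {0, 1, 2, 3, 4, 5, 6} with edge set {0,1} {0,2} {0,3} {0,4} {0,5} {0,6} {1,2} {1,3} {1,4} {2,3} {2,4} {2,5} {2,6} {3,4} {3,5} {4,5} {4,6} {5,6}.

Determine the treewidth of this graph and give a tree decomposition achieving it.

Each bag holds 5 vertices, so the decomposition has width 4, which upper-bounds the treewidth. For the lower bound, the 5 vertices {0, 1, 2, 3, 4} are pairwise adjacent, and any tree decomposition puts a clique entirely inside one bag — forcing width ≥ 4. Therefore the treewidth is 4.

Treewidth 4.
Bags: B1 = {0, 1, 2, 3, 4}  B2 = {0, 2, 3, 4, 5}  B3 = {0, 2, 4, 5, 6}
Tree: B1–B2, B2–B3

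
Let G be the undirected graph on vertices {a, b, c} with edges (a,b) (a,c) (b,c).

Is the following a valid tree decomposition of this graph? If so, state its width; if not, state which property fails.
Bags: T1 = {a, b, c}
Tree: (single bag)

Yes; width 2.

Every vertex of G appears in some bag (union = {a, b, c}); every edge is covered by a bag; and for each vertex v the set of bags containing v is connected in the bag tree. The decomposition is therefore valid. The largest bag has 3 vertices, so the width is 2.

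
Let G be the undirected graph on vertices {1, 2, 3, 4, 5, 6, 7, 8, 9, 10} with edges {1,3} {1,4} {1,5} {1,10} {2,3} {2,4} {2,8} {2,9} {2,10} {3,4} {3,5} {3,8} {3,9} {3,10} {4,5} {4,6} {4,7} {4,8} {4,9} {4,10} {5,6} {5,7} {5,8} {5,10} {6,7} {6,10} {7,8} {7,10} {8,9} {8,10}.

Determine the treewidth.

A width-4 tree decomposition is:
Bags: B1 = {1, 3, 4, 5, 10}  B2 = {3, 4, 5, 8, 10}  B3 = {2, 3, 4, 8, 10}  B4 = {4, 5, 7, 8, 10}  B5 = {2, 3, 4, 8, 9}  B6 = {4, 5, 6, 7, 10}
Tree: B1–B2, B2–B3, B2–B4, B3–B5, B4–B6
Every bag has size at most 5, so the width is 5 − 1 = 4 and tw(G) ≤ 4. Conversely, {2, 3, 4, 8, 9} is a clique of size 5, and the vertices of any clique must share a bag in every tree decomposition; so some bag has ≥ 5 vertices and tw(G) ≥ 4. The upper and lower bounds meet at 4, so that is the treewidth.

4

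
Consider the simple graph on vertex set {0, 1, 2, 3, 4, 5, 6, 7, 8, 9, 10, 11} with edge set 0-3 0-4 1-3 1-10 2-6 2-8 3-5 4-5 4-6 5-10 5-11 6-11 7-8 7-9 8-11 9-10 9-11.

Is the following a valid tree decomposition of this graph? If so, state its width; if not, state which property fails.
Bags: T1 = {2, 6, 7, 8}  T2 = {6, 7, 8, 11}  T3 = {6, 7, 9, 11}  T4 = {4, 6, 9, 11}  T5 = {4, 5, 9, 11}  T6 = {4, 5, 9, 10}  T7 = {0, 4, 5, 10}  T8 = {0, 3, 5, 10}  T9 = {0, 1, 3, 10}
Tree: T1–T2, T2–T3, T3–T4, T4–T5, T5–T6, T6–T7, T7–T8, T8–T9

Yes; width 3.

Vertex coverage: the bags together contain {0, 1, 2, 3, 4, 5, 6, 7, 8, 9, 10, 11}, the full vertex set. Edge coverage: each edge of G has both endpoints in at least one bag. Running intersection: for every vertex, the bags containing it form a connected subtree. All three properties hold, so this is a valid tree decomposition of width max|bag| − 1 = 3, and hence tw(G) ≤ 3.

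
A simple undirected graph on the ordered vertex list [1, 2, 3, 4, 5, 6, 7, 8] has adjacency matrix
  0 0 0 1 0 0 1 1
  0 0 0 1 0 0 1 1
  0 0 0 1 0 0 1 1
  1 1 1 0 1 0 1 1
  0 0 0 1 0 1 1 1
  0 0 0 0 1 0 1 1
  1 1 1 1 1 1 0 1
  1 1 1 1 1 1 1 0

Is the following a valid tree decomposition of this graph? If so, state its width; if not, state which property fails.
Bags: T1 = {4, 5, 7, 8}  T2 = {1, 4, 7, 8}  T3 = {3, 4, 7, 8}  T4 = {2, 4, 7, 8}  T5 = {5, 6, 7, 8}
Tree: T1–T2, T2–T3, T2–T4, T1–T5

Every vertex of G appears in some bag (union = {1, 2, 3, 4, 5, 6, 7, 8}); every edge is covered by a bag; and for each vertex v the set of bags containing v is connected in the bag tree. The decomposition is therefore valid. The largest bag has 4 vertices, so the width is 3.

Yes; width 3.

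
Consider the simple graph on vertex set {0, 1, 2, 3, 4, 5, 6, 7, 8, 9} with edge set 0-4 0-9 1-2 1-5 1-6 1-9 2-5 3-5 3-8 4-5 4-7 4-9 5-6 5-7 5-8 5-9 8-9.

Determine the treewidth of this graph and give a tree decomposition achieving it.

Every bag has size at most 3, so the width is 3 − 1 = 2 and tw(G) ≤ 2. On the other hand G contains the 3-clique {0, 4, 9}. A clique must lie in a single bag of any decomposition, so no decomposition can have width below 2. Hence tw(G) = 2 exactly.

Treewidth 2.
Bags: B1 = {1, 5, 9}  B2 = {4, 5, 9}  B3 = {1, 2, 5}  B4 = {4, 5, 7}  B5 = {1, 5, 6}  B6 = {5, 8, 9}  B7 = {3, 5, 8}  B8 = {0, 4, 9}
Tree: B1–B2, B1–B3, B2–B4, B1–B5, B2–B6, B6–B7, B2–B8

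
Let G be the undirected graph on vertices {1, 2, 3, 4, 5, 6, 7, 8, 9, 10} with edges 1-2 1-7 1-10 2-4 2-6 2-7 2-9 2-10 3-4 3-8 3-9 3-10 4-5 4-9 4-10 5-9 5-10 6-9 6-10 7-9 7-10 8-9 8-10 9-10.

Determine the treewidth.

3

A width-3 tree decomposition is:
Bags: B1 = {2, 4, 9, 10}  B2 = {3, 4, 9, 10}  B3 = {3, 8, 9, 10}  B4 = {2, 7, 9, 10}  B5 = {1, 2, 7, 10}  B6 = {4, 5, 9, 10}  B7 = {2, 6, 9, 10}
Tree: B1–B2, B2–B3, B1–B4, B4–B5, B1–B6, B4–B7
The largest bag has 4 vertices, giving width 3; this decomposition certifies tw(G) ≤ 3. Conversely, {1, 2, 7, 10} is a clique of size 4, and the vertices of any clique must share a bag in every tree decomposition; so some bag has ≥ 4 vertices and tw(G) ≥ 3. The upper and lower bounds meet at 3, so that is the treewidth.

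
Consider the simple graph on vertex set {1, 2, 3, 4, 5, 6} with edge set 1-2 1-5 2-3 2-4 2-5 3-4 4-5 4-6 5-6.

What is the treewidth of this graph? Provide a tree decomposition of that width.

Treewidth 2.
One optimal decomposition is:
Bags: B1 = {2, 3, 4}  B2 = {2, 4, 5}  B3 = {1, 2, 5}  B4 = {4, 5, 6}
Tree: B1–B2, B2–B3, B2–B4

The largest bag has 3 vertices, giving width 2; this decomposition certifies tw(G) ≤ 2. For the lower bound, the 3 vertices {1, 2, 5} are pairwise adjacent, and any tree decomposition puts a clique entirely inside one bag — forcing width ≥ 2. Combining the bounds, tw(G) = 2.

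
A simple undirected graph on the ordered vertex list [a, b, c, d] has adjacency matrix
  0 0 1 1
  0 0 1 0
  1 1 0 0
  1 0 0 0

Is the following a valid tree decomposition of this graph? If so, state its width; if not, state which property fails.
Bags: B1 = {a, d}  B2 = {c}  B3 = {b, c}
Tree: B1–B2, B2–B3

A tree decomposition must satisfy three properties: every vertex lies in some bag; for every edge, both endpoints lie together in some bag; and for every vertex, the bags containing it form a connected subtree. Here edge (a,c) lies in no bag, so the decomposition is invalid.

No — edge (a,c) lies in no bag.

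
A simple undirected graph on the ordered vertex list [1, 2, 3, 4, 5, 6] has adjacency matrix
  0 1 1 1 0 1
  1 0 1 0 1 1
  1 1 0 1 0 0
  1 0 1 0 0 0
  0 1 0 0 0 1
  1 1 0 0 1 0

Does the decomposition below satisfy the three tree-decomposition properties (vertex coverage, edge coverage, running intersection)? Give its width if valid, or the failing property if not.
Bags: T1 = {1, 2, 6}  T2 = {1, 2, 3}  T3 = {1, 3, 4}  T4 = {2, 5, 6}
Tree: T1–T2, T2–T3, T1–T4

Yes; width 2.

Vertex coverage: the bags together contain {1, 2, 3, 4, 5, 6}, the full vertex set. Edge coverage: each edge of G has both endpoints in at least one bag. Running intersection: for every vertex, the bags containing it form a connected subtree. All three properties hold, so this is a valid tree decomposition of width max|bag| − 1 = 2, and hence tw(G) ≤ 2.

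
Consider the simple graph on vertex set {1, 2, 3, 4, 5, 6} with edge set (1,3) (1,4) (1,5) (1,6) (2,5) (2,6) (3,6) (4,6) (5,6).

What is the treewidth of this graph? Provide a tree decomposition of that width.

Each bag holds 3 vertices, so the decomposition has width 2, which upper-bounds the treewidth. On the other hand G contains the 3-clique {1, 3, 6}. A clique must lie in a single bag of any decomposition, so no decomposition can have width below 2. Combining the bounds, tw(G) = 2.

Treewidth 2.
Bags: B1 = {1, 3, 6}  B2 = {1, 5, 6}  B3 = {2, 5, 6}  B4 = {1, 4, 6}
Tree: B1–B2, B2–B3, B2–B4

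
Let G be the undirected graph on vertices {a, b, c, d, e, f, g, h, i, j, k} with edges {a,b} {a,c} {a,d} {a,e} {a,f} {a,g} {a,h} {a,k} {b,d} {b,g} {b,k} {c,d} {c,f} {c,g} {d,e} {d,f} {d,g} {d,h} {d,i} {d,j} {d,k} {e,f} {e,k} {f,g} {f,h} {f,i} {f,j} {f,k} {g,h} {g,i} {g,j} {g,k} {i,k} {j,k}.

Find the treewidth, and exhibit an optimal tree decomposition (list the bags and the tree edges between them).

Each bag holds 5 vertices, so the decomposition has width 4, which upper-bounds the treewidth. For the lower bound, the 5 vertices {a, d, f, g, h} are pairwise adjacent, and any tree decomposition puts a clique entirely inside one bag — forcing width ≥ 4. Hence tw(G) = 4 exactly.

Treewidth 4.
One such decomposition:
Bags: B1 = {a, d, f, g, k}  B2 = {a, d, e, f, k}  B3 = {a, d, f, g, h}  B4 = {a, c, d, f, g}  B5 = {d, f, g, i, k}  B6 = {a, b, d, g, k}  B7 = {d, f, g, j, k}
Tree: B1–B2, B1–B3, B3–B4, B1–B5, B1–B6, B5–B7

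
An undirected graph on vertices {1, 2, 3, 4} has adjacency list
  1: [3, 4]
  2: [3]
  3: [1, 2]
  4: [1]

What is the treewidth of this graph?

A width-1 tree decomposition is:
Bags: B1 = {2, 3}  B2 = {1, 3}  B3 = {1, 4}
Tree: B1–B2, B2–B3
The largest bag has 2 vertices, giving width 1; this decomposition certifies tw(G) ≤ 1. G has an edge, so its treewidth is at least 1. The upper and lower bounds meet at 1, so that is the treewidth.

1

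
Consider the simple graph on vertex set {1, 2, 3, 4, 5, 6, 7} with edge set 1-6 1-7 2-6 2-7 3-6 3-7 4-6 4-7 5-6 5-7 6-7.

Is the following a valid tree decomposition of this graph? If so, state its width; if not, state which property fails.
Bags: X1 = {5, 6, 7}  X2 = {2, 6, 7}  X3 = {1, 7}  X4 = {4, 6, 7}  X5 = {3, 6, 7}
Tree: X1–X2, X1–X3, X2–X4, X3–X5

A tree decomposition must satisfy three properties: every vertex lies in some bag; for every edge, both endpoints lie together in some bag; and for every vertex, the bags containing it form a connected subtree. Here edge (6,1) lies in no bag, so the decomposition is invalid.

No — edge (6,1) lies in no bag.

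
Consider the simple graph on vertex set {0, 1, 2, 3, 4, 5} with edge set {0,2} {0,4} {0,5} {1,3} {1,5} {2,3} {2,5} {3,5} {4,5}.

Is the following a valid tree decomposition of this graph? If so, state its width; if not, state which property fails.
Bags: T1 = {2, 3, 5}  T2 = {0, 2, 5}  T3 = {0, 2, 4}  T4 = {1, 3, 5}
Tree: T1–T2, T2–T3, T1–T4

A tree decomposition must satisfy three properties: every vertex lies in some bag; for every edge, both endpoints lie together in some bag; and for every vertex, the bags containing it form a connected subtree. Here edge (5,4) lies in no bag, so the decomposition is invalid.

No — edge (5,4) lies in no bag.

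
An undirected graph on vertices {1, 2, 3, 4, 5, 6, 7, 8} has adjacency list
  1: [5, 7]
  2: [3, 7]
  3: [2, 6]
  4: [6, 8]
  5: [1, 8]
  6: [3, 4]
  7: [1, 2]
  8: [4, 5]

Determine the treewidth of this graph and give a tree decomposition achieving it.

Treewidth 2.
One such decomposition:
Bags: B1 = {1, 2, 7}  B2 = {1, 2, 3}  B3 = {1, 3, 6}  B4 = {1, 4, 6}  B5 = {1, 4, 8}  B6 = {1, 5, 8}
Tree: B1–B2, B2–B3, B3–B4, B4–B5, B5–B6

The largest bag has 3 vertices, giving width 2; this decomposition certifies tw(G) ≤ 2. Since 1–7–2–3–6–4–8–5–1 is a cycle in G, G is not acyclic. Forests are exactly the graphs of treewidth ≤ 1, so tw(G) ≥ 2. The upper and lower bounds meet at 2, so that is the treewidth.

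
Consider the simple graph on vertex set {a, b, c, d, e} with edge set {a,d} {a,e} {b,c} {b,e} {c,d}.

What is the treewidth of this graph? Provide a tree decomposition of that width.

The largest bag has 3 vertices, giving width 2; this decomposition certifies tw(G) ≤ 2. For the lower bound, G contains the cycle d–a–e–b–c–d, so G is not a forest; only forests have treewidth ≤ 1, hence tw(G) ≥ 2. Therefore the treewidth is 2.

Treewidth 2.
One such decomposition:
Bags: B1 = {a, d, e}  B2 = {b, d, e}  B3 = {b, c, d}
Tree: B1–B2, B2–B3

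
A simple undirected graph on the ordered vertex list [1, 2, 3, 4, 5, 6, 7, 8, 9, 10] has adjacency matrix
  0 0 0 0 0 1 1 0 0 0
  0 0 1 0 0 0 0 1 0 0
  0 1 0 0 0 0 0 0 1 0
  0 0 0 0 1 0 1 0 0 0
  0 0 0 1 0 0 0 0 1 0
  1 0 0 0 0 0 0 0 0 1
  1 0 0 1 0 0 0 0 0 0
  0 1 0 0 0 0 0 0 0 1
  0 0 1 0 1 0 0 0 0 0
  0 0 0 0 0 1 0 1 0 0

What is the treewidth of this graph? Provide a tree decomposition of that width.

Treewidth 2.
One such decomposition:
Bags: B1 = {1, 6, 7}  B2 = {6, 7, 10}  B3 = {7, 8, 10}  B4 = {2, 7, 8}  B5 = {2, 3, 7}  B6 = {3, 7, 9}  B7 = {5, 7, 9}  B8 = {4, 5, 7}
Tree: B1–B2, B2–B3, B3–B4, B4–B5, B5–B6, B6–B7, B7–B8

The largest bag has 3 vertices, giving width 2; this decomposition certifies tw(G) ≤ 2. Since 7–1–6–10–8–2–3–9–5–4–7 is a cycle in G, G is not acyclic. Forests are exactly the graphs of treewidth ≤ 1, so tw(G) ≥ 2. Therefore the treewidth is 2.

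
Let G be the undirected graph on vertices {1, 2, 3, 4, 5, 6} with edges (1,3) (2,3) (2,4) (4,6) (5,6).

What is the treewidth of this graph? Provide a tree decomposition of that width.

Treewidth 1.
One such decomposition:
Bags: B1 = {5, 6}  B2 = {4, 6}  B3 = {2, 4}  B4 = {2, 3}  B5 = {1, 3}
Tree: B1–B2, B2–B3, B3–B4, B4–B5

Each bag holds 2 vertices, so the decomposition has width 1, which upper-bounds the treewidth. G has an edge, so its treewidth is at least 1. Combining the bounds, tw(G) = 1.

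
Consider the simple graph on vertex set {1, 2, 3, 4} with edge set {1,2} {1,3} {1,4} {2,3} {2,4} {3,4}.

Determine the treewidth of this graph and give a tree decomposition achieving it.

Treewidth 3.
One such decomposition:
Bags: B1 = {1, 2, 3, 4}
Tree: (single bag)

With just one bag of size 4, the width is 4 − 1 = 3, so tw(G) ≤ 3. For the lower bound, the 4 vertices {1, 2, 3, 4} are pairwise adjacent, and any tree decomposition puts a clique entirely inside one bag — forcing width ≥ 3. Hence tw(G) = 3 exactly.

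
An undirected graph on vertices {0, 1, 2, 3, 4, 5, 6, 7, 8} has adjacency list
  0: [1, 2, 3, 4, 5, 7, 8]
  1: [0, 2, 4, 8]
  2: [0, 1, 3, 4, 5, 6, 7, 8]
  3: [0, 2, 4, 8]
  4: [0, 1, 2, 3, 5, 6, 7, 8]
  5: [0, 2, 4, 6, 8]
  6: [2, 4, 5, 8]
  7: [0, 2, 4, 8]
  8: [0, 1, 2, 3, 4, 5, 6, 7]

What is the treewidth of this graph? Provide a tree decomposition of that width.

Treewidth 4.
One such decomposition:
Bags: B1 = {0, 2, 3, 4, 8}  B2 = {0, 1, 2, 4, 8}  B3 = {0, 2, 4, 7, 8}  B4 = {0, 2, 4, 5, 8}  B5 = {2, 4, 5, 6, 8}
Tree: B1–B2, B2–B3, B1–B4, B4–B5

Every bag has size at most 5, so the width is 5 − 1 = 4 and tw(G) ≤ 4. Conversely, {0, 1, 2, 4, 8} is a clique of size 5, and the vertices of any clique must share a bag in every tree decomposition; so some bag has ≥ 5 vertices and tw(G) ≥ 4. Therefore the treewidth is 4.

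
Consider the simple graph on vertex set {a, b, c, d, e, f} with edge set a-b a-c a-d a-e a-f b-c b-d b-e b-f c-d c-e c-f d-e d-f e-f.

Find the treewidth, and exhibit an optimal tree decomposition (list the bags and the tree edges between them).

Treewidth 5.
One optimal decomposition is:
Bags: B1 = {a, b, c, d, e, f}
Tree: (single bag)

With just one bag of size 6, the width is 6 − 1 = 5, so tw(G) ≤ 5. Conversely, {a, b, c, d, e, f} is a clique of size 6, and the vertices of any clique must share a bag in every tree decomposition; so some bag has ≥ 6 vertices and tw(G) ≥ 5. Combining the bounds, tw(G) = 5.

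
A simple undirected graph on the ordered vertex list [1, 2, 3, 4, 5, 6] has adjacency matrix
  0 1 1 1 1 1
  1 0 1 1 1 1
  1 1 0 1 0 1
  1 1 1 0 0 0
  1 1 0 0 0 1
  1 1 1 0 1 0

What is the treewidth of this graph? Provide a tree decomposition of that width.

Treewidth 3.
One such decomposition:
Bags: B1 = {1, 2, 3, 6}  B2 = {1, 2, 5, 6}  B3 = {1, 2, 3, 4}
Tree: B1–B2, B1–B3

Every bag has size at most 4, so the width is 4 − 1 = 3 and tw(G) ≤ 3. Conversely, {1, 2, 3, 4} is a clique of size 4, and the vertices of any clique must share a bag in every tree decomposition; so some bag has ≥ 4 vertices and tw(G) ≥ 3. Hence tw(G) = 3 exactly.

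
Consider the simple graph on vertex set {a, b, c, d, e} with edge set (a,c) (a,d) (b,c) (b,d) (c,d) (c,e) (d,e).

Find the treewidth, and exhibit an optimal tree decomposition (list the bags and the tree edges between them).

Treewidth 2.
One optimal decomposition is:
Bags: B1 = {c, d, e}  B2 = {a, c, d}  B3 = {b, c, d}
Tree: B1–B2, B1–B3

Every bag has size at most 3, so the width is 3 − 1 = 2 and tw(G) ≤ 2. Conversely, {c, d, e} is a clique of size 3, and the vertices of any clique must share a bag in every tree decomposition; so some bag has ≥ 3 vertices and tw(G) ≥ 2. Combining the bounds, tw(G) = 2.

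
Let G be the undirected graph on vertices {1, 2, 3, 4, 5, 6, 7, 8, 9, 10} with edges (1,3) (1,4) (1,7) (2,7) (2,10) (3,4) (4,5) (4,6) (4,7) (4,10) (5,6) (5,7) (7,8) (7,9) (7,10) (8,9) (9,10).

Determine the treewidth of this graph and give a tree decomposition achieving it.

Treewidth 2.
One optimal decomposition is:
Bags: B1 = {4, 7, 10}  B2 = {4, 5, 7}  B3 = {2, 7, 10}  B4 = {7, 9, 10}  B5 = {1, 4, 7}  B6 = {1, 3, 4}  B7 = {4, 5, 6}  B8 = {7, 8, 9}
Tree: B1–B2, B1–B3, B3–B4, B1–B5, B5–B6, B2–B7, B4–B8

Each bag holds 3 vertices, so the decomposition has width 2, which upper-bounds the treewidth. For the lower bound, the 3 vertices {1, 3, 4} are pairwise adjacent, and any tree decomposition puts a clique entirely inside one bag — forcing width ≥ 2. Hence tw(G) = 2 exactly.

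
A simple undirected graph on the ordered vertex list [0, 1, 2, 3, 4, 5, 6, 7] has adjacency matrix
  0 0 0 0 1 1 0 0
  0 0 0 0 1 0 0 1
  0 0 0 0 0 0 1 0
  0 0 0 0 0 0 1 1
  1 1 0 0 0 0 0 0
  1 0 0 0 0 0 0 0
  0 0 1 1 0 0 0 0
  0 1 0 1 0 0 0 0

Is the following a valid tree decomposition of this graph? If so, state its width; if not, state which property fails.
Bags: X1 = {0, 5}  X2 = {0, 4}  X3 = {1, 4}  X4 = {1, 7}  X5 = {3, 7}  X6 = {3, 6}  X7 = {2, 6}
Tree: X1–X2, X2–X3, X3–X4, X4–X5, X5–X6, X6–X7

Yes; width 1.

Every vertex of G appears in some bag (union = {0, 1, 2, 3, 4, 5, 6, 7}); every edge is covered by a bag; and for each vertex v the set of bags containing v is connected in the bag tree. The decomposition is therefore valid. The largest bag has 2 vertices, so the width is 1.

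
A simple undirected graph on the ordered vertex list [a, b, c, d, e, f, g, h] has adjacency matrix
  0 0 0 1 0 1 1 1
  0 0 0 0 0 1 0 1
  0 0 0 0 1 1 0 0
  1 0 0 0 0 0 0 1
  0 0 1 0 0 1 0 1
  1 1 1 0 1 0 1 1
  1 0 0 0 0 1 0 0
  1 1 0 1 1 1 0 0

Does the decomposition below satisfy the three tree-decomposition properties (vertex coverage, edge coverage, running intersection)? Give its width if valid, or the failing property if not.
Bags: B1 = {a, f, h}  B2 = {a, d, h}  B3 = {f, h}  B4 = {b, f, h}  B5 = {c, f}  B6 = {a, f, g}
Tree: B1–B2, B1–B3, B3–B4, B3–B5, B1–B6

No — vertex e appears in no bag.

A tree decomposition must satisfy three properties: every vertex lies in some bag; for every edge, both endpoints lie together in some bag; and for every vertex, the bags containing it form a connected subtree. Here vertex e appears in no bag, so the decomposition is invalid.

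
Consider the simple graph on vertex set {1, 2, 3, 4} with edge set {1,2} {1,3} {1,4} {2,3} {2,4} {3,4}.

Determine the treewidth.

A width-3 tree decomposition is:
Bags: B1 = {1, 2, 3, 4}
Tree: (single bag)
With just one bag of size 4, the width is 4 − 1 = 3, so tw(G) ≤ 3. For the lower bound, the 4 vertices {1, 2, 3, 4} are pairwise adjacent, and any tree decomposition puts a clique entirely inside one bag — forcing width ≥ 3. Combining the bounds, tw(G) = 3.

3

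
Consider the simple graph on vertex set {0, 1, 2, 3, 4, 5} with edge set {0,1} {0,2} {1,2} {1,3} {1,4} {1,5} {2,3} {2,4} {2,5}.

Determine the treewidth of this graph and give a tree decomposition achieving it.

Treewidth 2.
One such decomposition:
Bags: B1 = {1, 2, 5}  B2 = {1, 2, 4}  B3 = {1, 2, 3}  B4 = {0, 1, 2}
Tree: B1–B2, B2–B3, B3–B4

Every bag has size at most 3, so the width is 3 − 1 = 2 and tw(G) ≤ 2. Conversely, {0, 1, 2} is a clique of size 3, and the vertices of any clique must share a bag in every tree decomposition; so some bag has ≥ 3 vertices and tw(G) ≥ 2. The upper and lower bounds meet at 2, so that is the treewidth.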